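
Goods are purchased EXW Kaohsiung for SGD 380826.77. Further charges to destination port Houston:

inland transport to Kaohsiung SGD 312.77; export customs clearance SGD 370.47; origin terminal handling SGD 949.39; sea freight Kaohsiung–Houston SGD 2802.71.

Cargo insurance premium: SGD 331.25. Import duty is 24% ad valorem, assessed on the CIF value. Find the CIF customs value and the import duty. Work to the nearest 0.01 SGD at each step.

CIF = EXW price + pre-shipment costs + freight + insurance
CIF = 380826.77 + 312.77 + 370.47 + 949.39 + 2802.71 + 331.25 = 385593.36
Import duty = 385593.36 × 24% = 92542.41

CIF value: SGD 385593.36; import duty: SGD 92542.41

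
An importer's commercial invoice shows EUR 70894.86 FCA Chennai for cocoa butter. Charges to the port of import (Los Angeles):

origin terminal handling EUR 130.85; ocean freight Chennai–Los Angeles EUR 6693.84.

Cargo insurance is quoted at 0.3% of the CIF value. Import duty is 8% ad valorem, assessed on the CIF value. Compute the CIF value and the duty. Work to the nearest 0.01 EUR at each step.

Let C be the CIF value. C = FCA price + pre-shipment costs + freight + 0.3% × C
C − 0.3% × C = 70894.86 + 130.85 + 6693.84
0.997 × C = 77719.55
C = 77719.55 / 0.997 = 77953.41
Insurance premium = 0.3% × 77953.41 = 233.86
Import duty = 77953.41 × 8% = 6236.27

CIF value: EUR 77953.41; import duty: EUR 6236.27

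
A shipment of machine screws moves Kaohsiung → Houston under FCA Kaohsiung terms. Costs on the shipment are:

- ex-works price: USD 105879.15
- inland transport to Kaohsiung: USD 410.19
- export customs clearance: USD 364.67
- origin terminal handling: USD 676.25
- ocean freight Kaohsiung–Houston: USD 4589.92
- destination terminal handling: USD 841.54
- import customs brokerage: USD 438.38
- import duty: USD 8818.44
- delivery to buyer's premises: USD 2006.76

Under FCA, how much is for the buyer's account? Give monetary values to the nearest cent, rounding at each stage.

Buyer's account: USD 17371.29

FCA: the seller delivers export-cleared goods to the carrier; the buyer bears costs from that point.
Seller's account: goods 105879.15 + inland to port 410.19 + export clearance 364.67 = 106654.01
Buyer's account: origin terminal 676.25 + freight 4589.92 + destination terminal 841.54 + brokerage 438.38 + duty 8818.44 + delivery 2006.76 = 17371.29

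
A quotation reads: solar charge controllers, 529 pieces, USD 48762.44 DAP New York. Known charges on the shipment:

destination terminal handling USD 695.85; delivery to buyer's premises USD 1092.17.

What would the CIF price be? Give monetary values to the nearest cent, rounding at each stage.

CIF price: USD 46974.42

From DAP to CIF, the seller no longer bears: destination terminal, delivery.
CIF price = 48762.44 − 695.85 − 1092.17 = 46974.42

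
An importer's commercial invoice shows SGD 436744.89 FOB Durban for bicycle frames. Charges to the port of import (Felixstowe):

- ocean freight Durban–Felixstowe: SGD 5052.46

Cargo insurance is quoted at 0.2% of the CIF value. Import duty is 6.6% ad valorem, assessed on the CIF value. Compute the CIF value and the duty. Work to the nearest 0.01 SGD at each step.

Let C be the CIF value. C = FOB price + freight + 0.2% × C
C − 0.2% × C = 436744.89 + 5052.46
0.998 × C = 441797.35
C = 441797.35 / 0.998 = 442682.72
Insurance premium = 0.2% × 442682.72 = 885.37
Import duty = 442682.72 × 6.6% = 29217.06

CIF value: SGD 442682.72; import duty: SGD 29217.06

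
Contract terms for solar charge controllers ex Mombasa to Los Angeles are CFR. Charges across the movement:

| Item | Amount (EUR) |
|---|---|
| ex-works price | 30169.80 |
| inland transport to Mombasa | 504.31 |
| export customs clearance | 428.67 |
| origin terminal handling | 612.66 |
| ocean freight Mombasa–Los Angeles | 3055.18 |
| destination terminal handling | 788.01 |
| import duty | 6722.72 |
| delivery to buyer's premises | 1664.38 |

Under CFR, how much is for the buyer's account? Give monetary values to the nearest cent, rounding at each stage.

Buyer's account: EUR 9175.11

CFR: the seller pays costs through ocean freight to the destination port, but not insurance.
Seller's account: goods 30169.80 + inland to port 504.31 + export clearance 428.67 + origin terminal 612.66 + freight 3055.18 = 34770.62
Buyer's account: destination terminal 788.01 + duty 6722.72 + delivery 1664.38 = 9175.11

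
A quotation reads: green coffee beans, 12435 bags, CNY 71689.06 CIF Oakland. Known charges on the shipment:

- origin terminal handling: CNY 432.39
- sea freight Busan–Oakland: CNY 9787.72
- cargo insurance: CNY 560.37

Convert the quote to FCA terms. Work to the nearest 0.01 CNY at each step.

From CIF to FCA, the seller no longer bears: origin terminal, freight, insurance.
FCA price = 71689.06 − 432.39 − 9787.72 − 560.37 = 60908.58

FCA price: CNY 60908.58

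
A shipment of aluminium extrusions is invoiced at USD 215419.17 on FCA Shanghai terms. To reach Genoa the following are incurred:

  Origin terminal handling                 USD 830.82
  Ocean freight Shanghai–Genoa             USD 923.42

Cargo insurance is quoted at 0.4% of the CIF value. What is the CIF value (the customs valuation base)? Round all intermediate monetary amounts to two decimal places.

Let C be the CIF value. C = FCA price + pre-shipment costs + freight + 0.4% × C
C − 0.4% × C = 215419.17 + 830.82 + 923.42
0.996 × C = 217173.41
C = 217173.41 / 0.996 = 218045.59
Insurance premium = 0.4% × 218045.59 = 872.18

CIF value: USD 218045.59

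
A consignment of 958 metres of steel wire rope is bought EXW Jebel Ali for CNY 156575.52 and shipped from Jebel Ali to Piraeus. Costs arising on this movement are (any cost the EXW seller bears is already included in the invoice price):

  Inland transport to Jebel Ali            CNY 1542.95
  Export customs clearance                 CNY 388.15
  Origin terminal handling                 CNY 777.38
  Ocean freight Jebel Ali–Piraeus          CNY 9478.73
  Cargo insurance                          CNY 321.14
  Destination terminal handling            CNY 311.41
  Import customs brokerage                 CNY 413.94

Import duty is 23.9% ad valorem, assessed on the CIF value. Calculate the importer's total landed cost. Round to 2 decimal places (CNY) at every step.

Total landed cost: CNY 210220.26

EXW: the seller makes goods available at their premises; the buyer bears all onward costs.
CIF value = EXW price + inland to port + export clearance + origin terminal + freight + insurance = 156575.52 + 1542.95 + 388.15 + 777.38 + 9478.73 + 321.14 = 169083.87
Import duty = 169083.87 × 23.9% = 40411.04
Buyer bears: inland to port 1542.95 + export clearance 388.15 + origin terminal 777.38 + freight 9478.73 + insurance 321.14 + destination terminal 311.41 + brokerage 413.94 + duty 40411.04 = 53644.74
Landed cost = invoice 156575.52 + 53644.74 = 210220.26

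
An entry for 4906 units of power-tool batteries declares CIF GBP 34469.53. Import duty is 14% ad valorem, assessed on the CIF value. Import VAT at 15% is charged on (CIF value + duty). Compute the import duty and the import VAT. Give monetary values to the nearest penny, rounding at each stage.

Import duty = 34469.53 × 14% = 4825.73
VAT base = CIF + duty = 34469.53 + 4825.73 = 39295.26
Import VAT = 39295.26 × 15% = 5894.29

Import duty: GBP 4825.73; import VAT: GBP 5894.29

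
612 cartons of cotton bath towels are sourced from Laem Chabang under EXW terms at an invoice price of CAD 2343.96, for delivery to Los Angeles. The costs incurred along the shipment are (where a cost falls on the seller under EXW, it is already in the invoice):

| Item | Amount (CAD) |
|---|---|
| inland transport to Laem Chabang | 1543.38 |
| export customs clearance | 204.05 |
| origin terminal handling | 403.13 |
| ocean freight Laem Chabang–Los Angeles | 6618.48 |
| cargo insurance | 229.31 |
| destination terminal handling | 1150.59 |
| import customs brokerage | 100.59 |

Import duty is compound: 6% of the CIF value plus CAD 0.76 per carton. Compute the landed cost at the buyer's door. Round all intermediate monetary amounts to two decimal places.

EXW: the seller makes goods available at their premises; the buyer bears all onward costs.
CIF value = EXW price + inland to port + export clearance + origin terminal + freight + insurance = 2343.96 + 1543.38 + 204.05 + 403.13 + 6618.48 + 229.31 = 11342.31
Ad valorem component: 11342.31 × 6% = 680.54
Specific component: 612 × 0.76 = 465.12
Import duty = 680.54 + 465.12 = 1145.66
Buyer bears: inland to port 1543.38 + export clearance 204.05 + origin terminal 403.13 + freight 6618.48 + insurance 229.31 + destination terminal 1150.59 + brokerage 100.59 + duty 1145.66 = 11395.19
Landed cost = invoice 2343.96 + 11395.19 = 13739.15

Total landed cost: CAD 13739.15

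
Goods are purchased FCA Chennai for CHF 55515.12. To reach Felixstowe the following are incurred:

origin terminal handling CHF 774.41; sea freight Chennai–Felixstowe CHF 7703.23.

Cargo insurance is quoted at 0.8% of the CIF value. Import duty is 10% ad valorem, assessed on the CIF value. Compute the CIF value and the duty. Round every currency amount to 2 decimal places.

Let C be the CIF value. C = FCA price + pre-shipment costs + freight + 0.8% × C
C − 0.8% × C = 55515.12 + 774.41 + 7703.23
0.992 × C = 63992.76
C = 63992.76 / 0.992 = 64508.83
Insurance premium = 0.8% × 64508.83 = 516.07
Import duty = 64508.83 × 10% = 6450.88

CIF value: CHF 64508.83; import duty: CHF 6450.88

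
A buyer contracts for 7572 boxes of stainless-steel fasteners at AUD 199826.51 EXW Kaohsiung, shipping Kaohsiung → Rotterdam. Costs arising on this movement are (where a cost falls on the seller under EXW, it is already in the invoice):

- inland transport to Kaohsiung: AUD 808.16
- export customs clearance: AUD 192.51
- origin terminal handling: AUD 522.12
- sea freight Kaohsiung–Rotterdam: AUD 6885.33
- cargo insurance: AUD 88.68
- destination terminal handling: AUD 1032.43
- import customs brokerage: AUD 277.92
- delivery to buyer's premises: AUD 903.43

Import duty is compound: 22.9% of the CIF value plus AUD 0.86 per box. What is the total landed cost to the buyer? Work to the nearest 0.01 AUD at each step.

Total landed cost: AUD 264755.05

EXW: the seller makes goods available at their premises; the buyer bears all onward costs.
CIF value = EXW price + inland to port + export clearance + origin terminal + freight + insurance = 199826.51 + 808.16 + 192.51 + 522.12 + 6885.33 + 88.68 = 208323.31
Ad valorem component: 208323.31 × 22.9% = 47706.04
Specific component: 7572 × 0.86 = 6511.92
Import duty = 47706.04 + 6511.92 = 54217.96
Buyer bears: inland to port 808.16 + export clearance 192.51 + origin terminal 522.12 + freight 6885.33 + insurance 88.68 + destination terminal 1032.43 + brokerage 277.92 + delivery 903.43 + duty 54217.96 = 64928.54
Landed cost = invoice 199826.51 + 64928.54 = 264755.05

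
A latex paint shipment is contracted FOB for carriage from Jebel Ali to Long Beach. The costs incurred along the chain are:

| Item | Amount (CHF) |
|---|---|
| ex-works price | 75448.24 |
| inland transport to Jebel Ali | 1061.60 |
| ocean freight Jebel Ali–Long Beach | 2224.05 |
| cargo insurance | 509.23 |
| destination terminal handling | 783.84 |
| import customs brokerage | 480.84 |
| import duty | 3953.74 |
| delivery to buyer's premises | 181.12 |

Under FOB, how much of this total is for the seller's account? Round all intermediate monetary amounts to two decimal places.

Seller's account: CHF 76509.84

FOB: the seller bears costs until goods are on board at the origin port; the buyer bears freight, insurance and all costs thereafter.
Seller's account: goods 75448.24 + inland to port 1061.60 = 76509.84
Buyer's account: freight 2224.05 + insurance 509.23 + destination terminal 783.84 + brokerage 480.84 + duty 3953.74 + delivery 181.12 = 8132.82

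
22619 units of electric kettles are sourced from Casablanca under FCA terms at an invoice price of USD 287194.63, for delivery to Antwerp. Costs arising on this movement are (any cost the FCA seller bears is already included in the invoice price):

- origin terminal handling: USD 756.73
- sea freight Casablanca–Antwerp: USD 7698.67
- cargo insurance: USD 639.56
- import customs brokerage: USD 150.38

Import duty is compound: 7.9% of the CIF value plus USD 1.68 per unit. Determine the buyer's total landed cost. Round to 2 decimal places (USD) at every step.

Total landed cost: USD 357846.77

FCA: the seller delivers export-cleared goods to the carrier; the buyer bears costs from that point.
CIF value = FCA price + origin terminal + freight + insurance = 287194.63 + 756.73 + 7698.67 + 639.56 = 296289.59
Ad valorem component: 296289.59 × 7.9% = 23406.88
Specific component: 22619 × 1.68 = 37999.92
Import duty = 23406.88 + 37999.92 = 61406.80
Buyer bears: origin terminal 756.73 + freight 7698.67 + insurance 639.56 + brokerage 150.38 + duty 61406.80 = 70652.14
Landed cost = invoice 287194.63 + 70652.14 = 357846.77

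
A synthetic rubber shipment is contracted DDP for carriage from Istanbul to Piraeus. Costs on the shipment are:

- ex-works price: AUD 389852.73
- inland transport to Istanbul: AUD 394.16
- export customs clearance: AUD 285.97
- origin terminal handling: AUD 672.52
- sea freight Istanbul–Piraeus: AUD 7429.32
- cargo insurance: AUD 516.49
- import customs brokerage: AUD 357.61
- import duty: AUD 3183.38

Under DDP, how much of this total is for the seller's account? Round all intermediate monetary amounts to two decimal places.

Seller's account: AUD 402692.18

DDP: the seller bears all costs including import duty.
Seller's account: goods 389852.73 + inland to port 394.16 + export clearance 285.97 + origin terminal 672.52 + freight 7429.32 + insurance 516.49 + brokerage 357.61 + duty 3183.38 = 402692.18
Buyer's account: 0.00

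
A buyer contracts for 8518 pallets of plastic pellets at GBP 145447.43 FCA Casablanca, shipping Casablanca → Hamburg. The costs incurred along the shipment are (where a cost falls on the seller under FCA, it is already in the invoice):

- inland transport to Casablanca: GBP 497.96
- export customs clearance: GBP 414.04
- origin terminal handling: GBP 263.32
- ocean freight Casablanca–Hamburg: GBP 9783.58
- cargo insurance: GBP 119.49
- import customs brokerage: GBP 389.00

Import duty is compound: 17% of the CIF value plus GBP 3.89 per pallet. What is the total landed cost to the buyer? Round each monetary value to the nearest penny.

Total landed cost: GBP 215592.19

FCA: the seller delivers export-cleared goods to the carrier; the buyer bears costs from that point.
Already in the invoice (seller's account under FCA): inland to port, export clearance — exclude.
CIF value = FCA price + origin terminal + freight + insurance = 145447.43 + 263.32 + 9783.58 + 119.49 = 155613.82
Ad valorem component: 155613.82 × 17% = 26454.35
Specific component: 8518 × 3.89 = 33135.02
Import duty = 26454.35 + 33135.02 = 59589.37
Buyer bears: origin terminal 263.32 + freight 9783.58 + insurance 119.49 + brokerage 389.00 + duty 59589.37 = 70144.76
Landed cost = invoice 145447.43 + 70144.76 = 215592.19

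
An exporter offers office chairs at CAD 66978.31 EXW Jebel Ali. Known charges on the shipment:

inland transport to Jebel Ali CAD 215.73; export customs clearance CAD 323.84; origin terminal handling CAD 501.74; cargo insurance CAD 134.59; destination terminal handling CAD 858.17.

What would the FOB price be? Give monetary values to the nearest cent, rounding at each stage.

FOB price: CAD 68019.62

Not relevant to the conversion: insurance, destination terminal — on the buyer under both terms; not part of either seller's price.
From EXW to FOB, the seller additionally bears: inland to port, export clearance, origin terminal.
FOB price = 66978.31 + 215.73 + 323.84 + 501.74 = 68019.62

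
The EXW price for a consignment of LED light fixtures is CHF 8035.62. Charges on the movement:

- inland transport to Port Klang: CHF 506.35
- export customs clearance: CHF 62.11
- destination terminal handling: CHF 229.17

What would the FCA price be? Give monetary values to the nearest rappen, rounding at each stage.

FCA price: CHF 8604.08

Not relevant to the conversion: destination terminal — on the buyer under both terms; not part of either seller's price.
From EXW to FCA, the seller additionally bears: inland to port, export clearance.
FCA price = 8035.62 + 506.35 + 62.11 = 8604.08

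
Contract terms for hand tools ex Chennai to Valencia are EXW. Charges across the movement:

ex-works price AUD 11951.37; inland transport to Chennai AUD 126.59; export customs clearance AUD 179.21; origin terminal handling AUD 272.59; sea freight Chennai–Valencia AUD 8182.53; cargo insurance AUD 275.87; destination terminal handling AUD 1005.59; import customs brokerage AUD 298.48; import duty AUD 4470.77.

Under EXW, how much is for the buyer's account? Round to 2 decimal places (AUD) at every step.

Buyer's account: AUD 14811.63

EXW: the seller makes goods available at their premises; the buyer bears all onward costs.
Seller's account: goods 11951.37 = 11951.37
Buyer's account: inland to port 126.59 + export clearance 179.21 + origin terminal 272.59 + freight 8182.53 + insurance 275.87 + destination terminal 1005.59 + brokerage 298.48 + duty 4470.77 = 14811.63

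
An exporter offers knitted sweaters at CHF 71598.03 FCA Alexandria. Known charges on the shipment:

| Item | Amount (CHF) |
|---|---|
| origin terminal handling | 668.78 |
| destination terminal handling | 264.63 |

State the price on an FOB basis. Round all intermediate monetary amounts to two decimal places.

Not relevant to the conversion: destination terminal — on the buyer under both terms; not part of either seller's price.
From FCA to FOB, the seller additionally bears: origin terminal.
FOB price = 71598.03 + 668.78 = 72266.81

FOB price: CHF 72266.81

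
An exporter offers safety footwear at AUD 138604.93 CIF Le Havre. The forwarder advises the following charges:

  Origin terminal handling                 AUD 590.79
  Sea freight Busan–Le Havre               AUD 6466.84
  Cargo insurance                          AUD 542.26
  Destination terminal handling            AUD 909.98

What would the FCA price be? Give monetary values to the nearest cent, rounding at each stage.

Not relevant to the conversion: destination terminal — on the buyer under both terms; not part of either seller's price.
From CIF to FCA, the seller no longer bears: origin terminal, freight, insurance.
FCA price = 138604.93 − 590.79 − 6466.84 − 542.26 = 131005.04

FCA price: AUD 131005.04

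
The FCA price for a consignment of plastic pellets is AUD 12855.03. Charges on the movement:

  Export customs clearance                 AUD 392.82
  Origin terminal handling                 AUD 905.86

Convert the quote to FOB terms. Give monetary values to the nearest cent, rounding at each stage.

FOB price: AUD 13760.89

Not relevant to the conversion: export clearance — on the seller under both FCA and FOB; already in the FCA price and stays in the FOB price.
From FCA to FOB, the seller additionally bears: origin terminal.
FOB price = 12855.03 + 905.86 = 13760.89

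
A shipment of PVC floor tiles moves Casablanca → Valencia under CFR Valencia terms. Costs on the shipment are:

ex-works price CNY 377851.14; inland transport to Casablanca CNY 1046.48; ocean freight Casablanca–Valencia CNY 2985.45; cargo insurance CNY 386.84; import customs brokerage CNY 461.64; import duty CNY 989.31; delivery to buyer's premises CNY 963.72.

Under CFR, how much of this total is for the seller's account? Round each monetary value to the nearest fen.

Seller's account: CNY 381883.07

CFR: the seller pays costs through ocean freight to the destination port, but not insurance.
Seller's account: goods 377851.14 + inland to port 1046.48 + freight 2985.45 = 381883.07
Buyer's account: insurance 386.84 + brokerage 461.64 + duty 989.31 + delivery 963.72 = 2801.51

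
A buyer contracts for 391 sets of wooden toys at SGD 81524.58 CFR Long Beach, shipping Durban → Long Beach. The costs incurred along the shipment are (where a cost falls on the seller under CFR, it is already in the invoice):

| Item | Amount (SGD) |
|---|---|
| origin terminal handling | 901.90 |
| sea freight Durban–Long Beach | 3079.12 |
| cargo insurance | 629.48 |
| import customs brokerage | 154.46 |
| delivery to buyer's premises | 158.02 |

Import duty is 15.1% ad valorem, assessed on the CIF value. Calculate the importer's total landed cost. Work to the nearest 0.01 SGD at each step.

Total landed cost: SGD 94871.80

CFR: the seller pays costs through ocean freight to the destination port, but not insurance.
Already in the invoice (seller's account under CFR): origin terminal, freight — exclude.
CIF value = CFR price + insurance = 81524.58 + 629.48 = 82154.06
Import duty = 82154.06 × 15.1% = 12405.26
Buyer bears: insurance 629.48 + brokerage 154.46 + delivery 158.02 + duty 12405.26 = 13347.22
Landed cost = invoice 81524.58 + 13347.22 = 94871.80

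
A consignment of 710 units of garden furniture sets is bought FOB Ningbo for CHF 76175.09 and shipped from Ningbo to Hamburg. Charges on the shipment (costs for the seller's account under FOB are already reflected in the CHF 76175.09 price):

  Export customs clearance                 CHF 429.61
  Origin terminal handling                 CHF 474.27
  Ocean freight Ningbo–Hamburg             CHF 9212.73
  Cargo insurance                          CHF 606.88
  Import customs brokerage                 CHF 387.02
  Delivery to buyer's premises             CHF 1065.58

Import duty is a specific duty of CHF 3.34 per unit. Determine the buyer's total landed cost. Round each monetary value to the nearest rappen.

FOB: the seller bears costs until goods are on board at the origin port; the buyer bears freight, insurance and all costs thereafter.
Already in the invoice (seller's account under FOB): export clearance, origin terminal — exclude.
CIF value = FOB price + freight + insurance = 76175.09 + 9212.73 + 606.88 = 85994.70
Import duty = 710 × 3.34 = 2371.40
Buyer bears: freight 9212.73 + insurance 606.88 + brokerage 387.02 + delivery 1065.58 + duty 2371.40 = 13643.61
Landed cost = invoice 76175.09 + 13643.61 = 89818.70

Total landed cost: CHF 89818.70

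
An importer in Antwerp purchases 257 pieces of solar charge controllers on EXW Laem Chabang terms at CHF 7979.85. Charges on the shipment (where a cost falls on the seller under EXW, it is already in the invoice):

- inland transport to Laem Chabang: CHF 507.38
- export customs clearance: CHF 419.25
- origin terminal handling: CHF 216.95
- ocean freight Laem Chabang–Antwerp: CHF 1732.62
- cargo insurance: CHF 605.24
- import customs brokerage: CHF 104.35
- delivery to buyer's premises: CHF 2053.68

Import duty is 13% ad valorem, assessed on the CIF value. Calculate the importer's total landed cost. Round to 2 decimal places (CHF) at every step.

Total landed cost: CHF 15109.29

EXW: the seller makes goods available at their premises; the buyer bears all onward costs.
CIF value = EXW price + inland to port + export clearance + origin terminal + freight + insurance = 7979.85 + 507.38 + 419.25 + 216.95 + 1732.62 + 605.24 = 11461.29
Import duty = 11461.29 × 13% = 1489.97
Buyer bears: inland to port 507.38 + export clearance 419.25 + origin terminal 216.95 + freight 1732.62 + insurance 605.24 + brokerage 104.35 + delivery 2053.68 + duty 1489.97 = 7129.44
Landed cost = invoice 7979.85 + 7129.44 = 15109.29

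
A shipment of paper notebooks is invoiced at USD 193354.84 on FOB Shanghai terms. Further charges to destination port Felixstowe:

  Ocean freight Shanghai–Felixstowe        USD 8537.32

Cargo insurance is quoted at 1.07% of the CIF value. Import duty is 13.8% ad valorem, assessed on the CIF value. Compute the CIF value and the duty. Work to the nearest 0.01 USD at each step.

Let C be the CIF value. C = FOB price + freight + 1.07% × C
C − 1.07% × C = 193354.84 + 8537.32
0.9893 × C = 201892.16
C = 201892.16 / 0.9893 = 204075.77
Insurance premium = 1.07% × 204075.77 = 2183.61
Import duty = 204075.77 × 13.8% = 28162.46

CIF value: USD 204075.77; import duty: USD 28162.46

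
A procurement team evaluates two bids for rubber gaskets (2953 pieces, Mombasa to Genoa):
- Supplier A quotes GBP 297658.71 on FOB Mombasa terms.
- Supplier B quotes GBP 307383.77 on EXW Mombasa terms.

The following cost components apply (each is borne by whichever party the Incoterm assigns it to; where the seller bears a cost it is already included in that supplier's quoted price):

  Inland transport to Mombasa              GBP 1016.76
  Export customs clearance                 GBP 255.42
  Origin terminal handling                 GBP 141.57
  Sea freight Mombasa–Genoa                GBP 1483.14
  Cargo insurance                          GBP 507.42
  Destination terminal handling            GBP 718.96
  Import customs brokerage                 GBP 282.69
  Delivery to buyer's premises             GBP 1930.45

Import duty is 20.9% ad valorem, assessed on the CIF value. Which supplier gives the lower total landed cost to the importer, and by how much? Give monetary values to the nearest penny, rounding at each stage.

Supplier A (FOB):
CIF value = FOB price + freight + insurance = 297658.71 + 1483.14 + 507.42 = 299649.27
Import duty = 299649.27 × 20.9% = 62626.70
Buyer bears (A): 1483.14 + 507.42 + 718.96 + 282.69 + 1930.45 = 4922.66
Landed cost (A) = invoice 297658.71 + 4922.66 + duty 62626.70 = 365208.07
Supplier B (EXW):
CIF value = EXW price + inland to port + export clearance + origin terminal + freight + insurance = 307383.77 + 1016.76 + 255.42 + 141.57 + 1483.14 + 507.42 = 310788.08
Import duty = 310788.08 × 20.9% = 64954.71
Buyer bears (B): 1016.76 + 255.42 + 141.57 + 1483.14 + 507.42 + 718.96 + 282.69 + 1930.45 = 6336.41
Landed cost (B) = invoice 307383.77 + 6336.41 + duty 64954.71 = 378674.89
Difference = |365208.07 − 378674.89| = 13466.82

Supplier A is cheaper by GBP 13466.82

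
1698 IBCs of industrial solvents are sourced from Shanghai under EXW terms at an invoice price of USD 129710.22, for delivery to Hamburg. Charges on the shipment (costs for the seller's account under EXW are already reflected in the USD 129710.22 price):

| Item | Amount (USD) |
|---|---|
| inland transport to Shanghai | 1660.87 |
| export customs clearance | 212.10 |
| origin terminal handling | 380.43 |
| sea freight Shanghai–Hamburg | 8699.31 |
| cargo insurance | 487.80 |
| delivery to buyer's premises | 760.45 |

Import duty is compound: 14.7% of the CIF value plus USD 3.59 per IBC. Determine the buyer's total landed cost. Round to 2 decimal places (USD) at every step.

Total landed cost: USD 168756.16

EXW: the seller makes goods available at their premises; the buyer bears all onward costs.
CIF value = EXW price + inland to port + export clearance + origin terminal + freight + insurance = 129710.22 + 1660.87 + 212.10 + 380.43 + 8699.31 + 487.80 = 141150.73
Ad valorem component: 141150.73 × 14.7% = 20749.16
Specific component: 1698 × 3.59 = 6095.82
Import duty = 20749.16 + 6095.82 = 26844.98
Buyer bears: inland to port 1660.87 + export clearance 212.10 + origin terminal 380.43 + freight 8699.31 + insurance 487.80 + delivery 760.45 + duty 26844.98 = 39045.94
Landed cost = invoice 129710.22 + 39045.94 = 168756.16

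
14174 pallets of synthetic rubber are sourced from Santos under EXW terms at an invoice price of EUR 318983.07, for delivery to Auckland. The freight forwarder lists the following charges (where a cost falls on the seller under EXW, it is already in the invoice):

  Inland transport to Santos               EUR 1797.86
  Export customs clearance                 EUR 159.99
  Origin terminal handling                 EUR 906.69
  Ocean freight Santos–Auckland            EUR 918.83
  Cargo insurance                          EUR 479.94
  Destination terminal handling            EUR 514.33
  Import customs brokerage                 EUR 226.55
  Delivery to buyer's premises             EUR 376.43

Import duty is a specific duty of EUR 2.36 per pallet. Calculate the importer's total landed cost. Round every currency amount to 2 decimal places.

Total landed cost: EUR 357814.33

EXW: the seller makes goods available at their premises; the buyer bears all onward costs.
CIF value = EXW price + inland to port + export clearance + origin terminal + freight + insurance = 318983.07 + 1797.86 + 159.99 + 906.69 + 918.83 + 479.94 = 323246.38
Import duty = 14174 × 2.36 = 33450.64
Buyer bears: inland to port 1797.86 + export clearance 159.99 + origin terminal 906.69 + freight 918.83 + insurance 479.94 + destination terminal 514.33 + brokerage 226.55 + delivery 376.43 + duty 33450.64 = 38831.26
Landed cost = invoice 318983.07 + 38831.26 = 357814.33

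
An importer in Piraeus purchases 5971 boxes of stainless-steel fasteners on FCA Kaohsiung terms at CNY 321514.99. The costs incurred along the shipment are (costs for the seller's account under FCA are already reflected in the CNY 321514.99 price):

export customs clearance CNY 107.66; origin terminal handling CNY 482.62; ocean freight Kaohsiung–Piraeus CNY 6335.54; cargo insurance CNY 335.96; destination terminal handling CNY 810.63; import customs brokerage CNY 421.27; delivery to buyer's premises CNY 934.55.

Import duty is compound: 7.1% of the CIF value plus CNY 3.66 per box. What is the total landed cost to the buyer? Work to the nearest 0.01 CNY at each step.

FCA: the seller delivers export-cleared goods to the carrier; the buyer bears costs from that point.
Already in the invoice (seller's account under FCA): export clearance — exclude.
CIF value = FCA price + origin terminal + freight + insurance = 321514.99 + 482.62 + 6335.54 + 335.96 = 328669.11
Ad valorem component: 328669.11 × 7.1% = 23335.51
Specific component: 5971 × 3.66 = 21853.86
Import duty = 23335.51 + 21853.86 = 45189.37
Buyer bears: origin terminal 482.62 + freight 6335.54 + insurance 335.96 + destination terminal 810.63 + brokerage 421.27 + delivery 934.55 + duty 45189.37 = 54509.94
Landed cost = invoice 321514.99 + 54509.94 = 376024.93

Total landed cost: CNY 376024.93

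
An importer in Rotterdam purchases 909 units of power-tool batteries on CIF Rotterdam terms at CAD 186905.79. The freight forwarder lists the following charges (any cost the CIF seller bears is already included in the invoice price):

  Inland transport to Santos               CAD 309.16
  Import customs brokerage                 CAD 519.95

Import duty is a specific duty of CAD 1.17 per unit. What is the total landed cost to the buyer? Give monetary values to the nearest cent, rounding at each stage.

CIF: the seller pays costs through ocean freight and marine insurance to the destination port.
Already in the invoice (seller's account under CIF): inland to port — exclude.
The CIF price already equals the CIF value: 186905.79
Import duty = 909 × 1.17 = 1063.53
Buyer bears: brokerage 519.95 + duty 1063.53 = 1583.48
Landed cost = invoice 186905.79 + 1583.48 = 188489.27

Total landed cost: CAD 188489.27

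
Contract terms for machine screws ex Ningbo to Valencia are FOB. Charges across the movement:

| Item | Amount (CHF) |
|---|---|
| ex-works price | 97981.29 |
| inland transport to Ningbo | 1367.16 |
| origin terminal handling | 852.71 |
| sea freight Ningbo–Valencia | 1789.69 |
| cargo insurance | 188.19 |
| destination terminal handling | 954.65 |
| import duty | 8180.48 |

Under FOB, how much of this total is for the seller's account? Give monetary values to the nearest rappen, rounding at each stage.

FOB: the seller bears costs until goods are on board at the origin port; the buyer bears freight, insurance and all costs thereafter.
Seller's account: goods 97981.29 + inland to port 1367.16 + origin terminal 852.71 = 100201.16
Buyer's account: freight 1789.69 + insurance 188.19 + destination terminal 954.65 + duty 8180.48 = 11113.01

Seller's account: CHF 100201.16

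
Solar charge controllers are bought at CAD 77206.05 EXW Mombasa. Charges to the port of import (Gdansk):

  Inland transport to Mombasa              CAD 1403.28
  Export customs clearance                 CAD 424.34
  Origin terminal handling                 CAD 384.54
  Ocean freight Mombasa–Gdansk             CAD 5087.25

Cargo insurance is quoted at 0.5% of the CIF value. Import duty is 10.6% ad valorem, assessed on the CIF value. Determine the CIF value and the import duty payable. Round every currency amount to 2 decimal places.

Let C be the CIF value. C = EXW price + pre-shipment costs + freight + 0.5% × C
C − 0.5% × C = 77206.05 + 1403.28 + 424.34 + 384.54 + 5087.25
0.995 × C = 84505.46
C = 84505.46 / 0.995 = 84930.11
Insurance premium = 0.5% × 84930.11 = 424.65
Import duty = 84930.11 × 10.6% = 9002.59

CIF value: CAD 84930.11; import duty: CAD 9002.59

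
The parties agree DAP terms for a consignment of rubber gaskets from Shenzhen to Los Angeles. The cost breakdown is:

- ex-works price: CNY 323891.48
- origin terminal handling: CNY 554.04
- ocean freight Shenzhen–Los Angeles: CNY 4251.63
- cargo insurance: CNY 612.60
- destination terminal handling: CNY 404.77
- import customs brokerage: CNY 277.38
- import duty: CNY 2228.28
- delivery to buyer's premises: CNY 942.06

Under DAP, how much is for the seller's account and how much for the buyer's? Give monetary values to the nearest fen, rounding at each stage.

Seller: CNY 330656.58; buyer: CNY 2505.66

DAP: the seller bears all costs to the named destination except import duty and clearance.
Seller's account: goods 323891.48 + origin terminal 554.04 + freight 4251.63 + insurance 612.60 + destination terminal 404.77 + delivery 942.06 = 330656.58
Buyer's account: brokerage 277.38 + duty 2228.28 = 2505.66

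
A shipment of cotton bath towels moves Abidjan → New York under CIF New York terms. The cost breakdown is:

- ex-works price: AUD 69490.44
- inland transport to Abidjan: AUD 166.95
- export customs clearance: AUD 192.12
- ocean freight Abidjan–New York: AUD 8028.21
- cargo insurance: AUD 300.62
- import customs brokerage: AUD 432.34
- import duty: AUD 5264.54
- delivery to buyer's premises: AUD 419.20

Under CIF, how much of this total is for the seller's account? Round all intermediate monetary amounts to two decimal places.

Seller's account: AUD 78178.34

CIF: the seller pays costs through ocean freight and marine insurance to the destination port.
Seller's account: goods 69490.44 + inland to port 166.95 + export clearance 192.12 + freight 8028.21 + insurance 300.62 = 78178.34
Buyer's account: brokerage 432.34 + duty 5264.54 + delivery 419.20 = 6116.08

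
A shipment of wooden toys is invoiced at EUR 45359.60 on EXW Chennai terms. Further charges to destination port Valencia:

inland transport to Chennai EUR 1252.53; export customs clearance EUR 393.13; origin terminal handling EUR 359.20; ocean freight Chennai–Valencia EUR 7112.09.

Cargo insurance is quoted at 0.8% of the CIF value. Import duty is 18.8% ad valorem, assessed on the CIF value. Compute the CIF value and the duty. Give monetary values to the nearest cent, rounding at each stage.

Let C be the CIF value. C = EXW price + pre-shipment costs + freight + 0.8% × C
C − 0.8% × C = 45359.60 + 1252.53 + 393.13 + 359.20 + 7112.09
0.992 × C = 54476.55
C = 54476.55 / 0.992 = 54915.88
Insurance premium = 0.8% × 54915.88 = 439.33
Import duty = 54915.88 × 18.8% = 10324.19

CIF value: EUR 54915.88; import duty: EUR 10324.19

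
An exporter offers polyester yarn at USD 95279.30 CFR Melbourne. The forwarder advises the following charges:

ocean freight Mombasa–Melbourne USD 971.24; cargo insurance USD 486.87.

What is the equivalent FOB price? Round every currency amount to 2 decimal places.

FOB price: USD 94308.06

Not relevant to the conversion: insurance — on the buyer under both terms; not part of either seller's price.
From CFR to FOB, the seller no longer bears: freight.
FOB price = 95279.30 − 971.24 = 94308.06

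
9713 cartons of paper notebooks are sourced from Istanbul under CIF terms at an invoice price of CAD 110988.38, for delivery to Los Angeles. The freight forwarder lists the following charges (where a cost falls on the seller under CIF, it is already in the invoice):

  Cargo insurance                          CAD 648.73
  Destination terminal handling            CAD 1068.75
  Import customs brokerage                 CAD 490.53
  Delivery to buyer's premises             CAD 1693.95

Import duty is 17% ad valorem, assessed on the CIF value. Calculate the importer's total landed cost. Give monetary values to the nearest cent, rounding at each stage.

Total landed cost: CAD 133109.63

CIF: the seller pays costs through ocean freight and marine insurance to the destination port.
Already in the invoice (seller's account under CIF): insurance — exclude.
The CIF price already equals the CIF value: 110988.38
Import duty = 110988.38 × 17% = 18868.02
Buyer bears: destination terminal 1068.75 + brokerage 490.53 + delivery 1693.95 + duty 18868.02 = 22121.25
Landed cost = invoice 110988.38 + 22121.25 = 133109.63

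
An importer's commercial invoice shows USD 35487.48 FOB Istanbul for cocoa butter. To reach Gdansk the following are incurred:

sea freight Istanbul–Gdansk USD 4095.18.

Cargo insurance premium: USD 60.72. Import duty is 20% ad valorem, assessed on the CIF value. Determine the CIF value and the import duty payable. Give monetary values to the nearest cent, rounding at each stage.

CIF value: USD 39643.38; import duty: USD 7928.68

CIF = FOB price + freight + insurance
CIF = 35487.48 + 4095.18 + 60.72 = 39643.38
Import duty = 39643.38 × 20% = 7928.68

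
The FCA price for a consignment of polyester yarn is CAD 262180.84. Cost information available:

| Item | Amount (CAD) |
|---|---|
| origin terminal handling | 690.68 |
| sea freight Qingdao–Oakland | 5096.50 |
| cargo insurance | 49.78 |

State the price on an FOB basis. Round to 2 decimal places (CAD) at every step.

FOB price: CAD 262871.52

Not relevant to the conversion: freight, insurance — on the buyer under both terms; not part of either seller's price.
From FCA to FOB, the seller additionally bears: origin terminal.
FOB price = 262180.84 + 690.68 = 262871.52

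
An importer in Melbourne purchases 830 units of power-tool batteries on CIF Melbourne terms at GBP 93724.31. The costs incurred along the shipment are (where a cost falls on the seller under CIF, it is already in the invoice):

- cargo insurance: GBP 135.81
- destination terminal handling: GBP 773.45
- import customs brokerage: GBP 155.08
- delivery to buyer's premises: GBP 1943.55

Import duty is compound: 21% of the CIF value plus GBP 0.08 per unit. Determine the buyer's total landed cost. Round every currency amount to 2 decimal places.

Total landed cost: GBP 116344.90

CIF: the seller pays costs through ocean freight and marine insurance to the destination port.
Already in the invoice (seller's account under CIF): insurance — exclude.
The CIF price already equals the CIF value: 93724.31
Ad valorem component: 93724.31 × 21% = 19682.11
Specific component: 830 × 0.08 = 66.40
Import duty = 19682.11 + 66.40 = 19748.51
Buyer bears: destination terminal 773.45 + brokerage 155.08 + delivery 1943.55 + duty 19748.51 = 22620.59
Landed cost = invoice 93724.31 + 22620.59 = 116344.90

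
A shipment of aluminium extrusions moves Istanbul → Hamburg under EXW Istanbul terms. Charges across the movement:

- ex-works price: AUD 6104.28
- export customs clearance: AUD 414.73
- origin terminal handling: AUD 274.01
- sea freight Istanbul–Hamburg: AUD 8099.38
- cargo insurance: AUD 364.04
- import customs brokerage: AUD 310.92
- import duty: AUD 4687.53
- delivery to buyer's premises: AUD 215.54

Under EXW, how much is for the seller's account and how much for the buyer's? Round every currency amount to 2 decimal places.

EXW: the seller makes goods available at their premises; the buyer bears all onward costs.
Seller's account: goods 6104.28 = 6104.28
Buyer's account: export clearance 414.73 + origin terminal 274.01 + freight 8099.38 + insurance 364.04 + brokerage 310.92 + duty 4687.53 + delivery 215.54 = 14366.15

Seller: AUD 6104.28; buyer: AUD 14366.15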